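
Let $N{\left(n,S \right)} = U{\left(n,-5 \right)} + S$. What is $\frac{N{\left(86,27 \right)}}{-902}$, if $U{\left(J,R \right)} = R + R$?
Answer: $- \frac{17}{902} \approx -0.018847$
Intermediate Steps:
$U{\left(J,R \right)} = 2 R$
$N{\left(n,S \right)} = -10 + S$ ($N{\left(n,S \right)} = 2 \left(-5\right) + S = -10 + S$)
$\frac{N{\left(86,27 \right)}}{-902} = \frac{-10 + 27}{-902} = 17 \left(- \frac{1}{902}\right) = - \frac{17}{902}$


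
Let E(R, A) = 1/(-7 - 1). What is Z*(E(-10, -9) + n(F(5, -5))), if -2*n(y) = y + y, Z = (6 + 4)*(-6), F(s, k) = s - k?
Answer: 1215/2 ≈ 607.50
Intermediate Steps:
E(R, A) = -⅛ (E(R, A) = 1/(-8) = -⅛)
Z = -60 (Z = 10*(-6) = -60)
n(y) = -y (n(y) = -(y + y)/2 = -y)
Z*(E(-10, -9) + n(F(5, -5))) = -60*(-⅛ - (5 - 1*(-5))) = -60*(-⅛ - (5 + 5)) = -60*(-⅛ - 1*10) = -60*(-⅛ - 10) = -60*(-81/8) = 1215/2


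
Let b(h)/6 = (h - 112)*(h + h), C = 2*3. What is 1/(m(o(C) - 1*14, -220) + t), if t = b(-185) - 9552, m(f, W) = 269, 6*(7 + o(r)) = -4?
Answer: 1/650057 ≈ 1.5383e-6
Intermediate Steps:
C = 6
b(h) = 12*h*(-112 + h) (b(h) = 6*((h - 112)*(h + h)) = 6*((-112 + h)*(2*h)) = 6*(2*h*(-112 + h)) = 12*h*(-112 + h))
o(r) = -23/3 (o(r) = -7 + (1/6)*(-4) = -7 - 2/3 = -23/3)
t = 649788 (t = 12*(-185)*(-112 - 185) - 9552 = 12*(-185)*(-297) - 9552 = 659340 - 9552 = 649788)
1/(m(o(C) - 1*14, -220) + t) = 1/(269 + 649788) = 1/650057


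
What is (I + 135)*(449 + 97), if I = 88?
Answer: 121758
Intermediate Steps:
(I + 135)*(449 + 97) = (88 + 135)*(449 + 97) = 223*546 = 121758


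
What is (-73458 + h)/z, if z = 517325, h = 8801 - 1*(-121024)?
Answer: 56367/517325 ≈ 0.10896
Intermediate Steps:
h = 129825 (h = 8801 + 121024 = 129825)
(-73458 + h)/z = (-73458 + 129825)/517325 = 56367*(1/517325) = 56367/517325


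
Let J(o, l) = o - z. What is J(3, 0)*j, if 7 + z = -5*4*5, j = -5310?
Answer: -584100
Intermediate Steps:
z = -107 (z = -7 - 5*4*5 = -7 - 20*5 = -7 - 100 = -107)
J(o, l) = 107 + o (J(o, l) = o - 1*(-107) = o + 107 = 107 + o)
J(3, 0)*j = (107 + 3)*(-5310) = 110*(-5310) = -584100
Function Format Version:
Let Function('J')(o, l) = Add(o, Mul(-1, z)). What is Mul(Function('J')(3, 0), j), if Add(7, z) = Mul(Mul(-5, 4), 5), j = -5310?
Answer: -584100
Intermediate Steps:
z = -107 (z = Add(-7, Mul(Mul(-5, 4), 5)) = Add(-7, Mul(-20, 5)) = Add(-7, -100) = -107)
Function('J')(o, l) = Add(107, o) (Function('J')(o, l) = Add(o, Mul(-1, -107)) = Add(o, 107) = Add(107, o))
Mul(Function('J')(3, 0), j) = Mul(Add(107, 3), -5310) = Mul(110, -5310) = -584100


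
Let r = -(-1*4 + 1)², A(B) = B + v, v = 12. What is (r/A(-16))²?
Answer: 81/16 ≈ 5.0625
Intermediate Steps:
A(B) = 12 + B (A(B) = B + 12 = 12 + B)
r = -9 (r = -(-4 + 1)² = -1*(-3)² = -1*9 = -9)
(r/A(-16))² = (-9/(12 - 16))² = (-9/(-4))² = (-9*(-¼))² = (9/4)² = 81/16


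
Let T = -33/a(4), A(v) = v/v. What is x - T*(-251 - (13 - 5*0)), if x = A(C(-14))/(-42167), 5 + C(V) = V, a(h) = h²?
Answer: -45919865/84334 ≈ -544.50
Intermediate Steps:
C(V) = -5 + V
A(v) = 1
T = -33/16 (T = -33/(4²) = -33/16 ≈ -2.0625)
x = -1/42167 (x = 1/(-42167) = 1*(-1/42167) = -1/42167 ≈ -2.3715e-5)
x - T*(-251 - (13 - 5*0)) = -1/42167 - (-33)*(-251 - (13 - 5*0))/16 = -1/42167 - (-33)*(-251 - (13 + 0))/16 = -1/42167 - (-33)*(-251 - 1*13)/16 = -1/42167 - (-33)*(-251 - 13)/16 = -1/42167 - (-33)*(-264)/16 = -1/42167 - 1*1089/2 = -1/42167 - 1089/2 = -45919865/84334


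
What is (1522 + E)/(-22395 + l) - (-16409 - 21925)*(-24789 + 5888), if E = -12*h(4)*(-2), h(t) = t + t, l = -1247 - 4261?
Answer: -20217144713116/27903 ≈ -7.2455e+8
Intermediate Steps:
l = -5508
h(t) = 2*t
E = 192 (E = -24*4*(-2) = -12*8*(-2) = -96*(-2) = 192)
(1522 + E)/(-22395 + l) - (-16409 - 21925)*(-24789 + 5888) = (1522 + 192)/(-22395 - 5508) - (-16409 - 21925)*(-24789 + 5888) = 1714/(-27903) - (-38334)*(-18901) = 1714*(-1/27903) - 1*724550934 = -1714/27903 - 724550934 = -20217144713116/27903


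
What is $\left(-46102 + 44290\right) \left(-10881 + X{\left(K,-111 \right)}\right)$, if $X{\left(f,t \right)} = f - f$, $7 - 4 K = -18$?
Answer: $19716372$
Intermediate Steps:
$K = \frac{25}{4}$ ($K = \frac{7}{4} - - \frac{9}{2} = \frac{7}{4} + \frac{9}{2} = \frac{25}{4} \approx 6.25$)
$X{\left(f,t \right)} = 0$
$\left(-46102 + 44290\right) \left(-10881 + X{\left(K,-111 \right)}\right) = \left(-46102 + 44290\right) \left(-10881 + 0\right) = \left(-1812\right) \left(-10881\right) = 19716372$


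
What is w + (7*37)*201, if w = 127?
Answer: 52186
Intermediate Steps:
w + (7*37)*201 = 127 + (7*37)*201 = 127 + 259*201 = 127 + 52059 = 52186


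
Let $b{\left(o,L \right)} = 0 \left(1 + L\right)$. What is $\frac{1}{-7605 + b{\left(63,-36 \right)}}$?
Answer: $- \frac{1}{7605} \approx -0.00013149$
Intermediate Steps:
$b{\left(o,L \right)} = 0$
$\frac{1}{-7605 + b{\left(63,-36 \right)}} = \frac{1}{-7605 + 0} = \frac{1}{-7605} = - \frac{1}{7605}$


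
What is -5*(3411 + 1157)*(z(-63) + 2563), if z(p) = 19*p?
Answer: -31199440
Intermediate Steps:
-5*(3411 + 1157)*(z(-63) + 2563) = -5*(3411 + 1157)*(19*(-63) + 2563) = -22840*(-1197 + 2563) = -22840*1366 = -5*6239888 = -31199440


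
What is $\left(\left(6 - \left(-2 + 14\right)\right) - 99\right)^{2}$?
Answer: $11025$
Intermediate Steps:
$\left(\left(6 - \left(-2 + 14\right)\right) - 99\right)^{2} = \left(\left(6 - 12\right) - 99\right)^{2} = \left(-6 - 99\right)^{2} = \left(-105\right)^{2} = 11025$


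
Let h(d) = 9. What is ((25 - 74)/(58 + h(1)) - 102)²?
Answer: 47375689/4489 ≈ 10554.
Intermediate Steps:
((25 - 74)/(58 + h(1)) - 102)² = ((25 - 74)/(58 + 9) - 102)² = (-49/67 - 102)² = (-6883/67)² = 47375689/4489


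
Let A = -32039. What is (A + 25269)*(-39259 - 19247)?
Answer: 396085620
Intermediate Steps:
(A + 25269)*(-39259 - 19247) = (-32039 + 25269)*(-39259 - 19247) = -6770*(-58506) = 396085620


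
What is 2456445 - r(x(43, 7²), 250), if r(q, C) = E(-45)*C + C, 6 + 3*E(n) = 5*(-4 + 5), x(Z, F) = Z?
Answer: 7368835/3 ≈ 2.4563e+6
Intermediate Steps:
E(n) = -⅓ (E(n) = -2 + (5*(-4 + 5))/3 = -2 + (5*1)/3 = -2 + (⅓)*5 = -2 + 5/3 = -⅓)
r(q, C) = 2*C/3 (r(q, C) = -C/3 + C = 2*C/3)
2456445 - r(x(43, 7²), 250) = 2456445 - 2*250/3 = 2456445 - 1*500/3 = 2456445 - 500/3 = 7368835/3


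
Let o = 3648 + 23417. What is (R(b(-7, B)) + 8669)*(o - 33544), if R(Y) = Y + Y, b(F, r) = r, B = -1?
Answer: -56153493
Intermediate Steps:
R(Y) = 2*Y
o = 27065
(R(b(-7, B)) + 8669)*(o - 33544) = (2*(-1) + 8669)*(27065 - 33544) = (-2 + 8669)*(-6479) = 8667*(-6479) = -56153493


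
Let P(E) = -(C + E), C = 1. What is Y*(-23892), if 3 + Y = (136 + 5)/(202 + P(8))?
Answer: 10464696/193 ≈ 54221.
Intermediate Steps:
P(E) = -1 - E (P(E) = -(1 + E) = -1 - E)
Y = -438/193 (Y = -3 + (136 + 5)/(202 + (-1 - 1*8)) = -3 + 141/(202 + (-1 - 8)) = -3 + 141/(202 - 9) = -3 + 141/193 = -438/193 ≈ -2.2694)
Y*(-23892) = -438/193*(-23892) = 10464696/193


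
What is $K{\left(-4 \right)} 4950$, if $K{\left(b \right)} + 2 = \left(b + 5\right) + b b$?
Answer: $74250$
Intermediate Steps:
$K{\left(b \right)} = 3 + b + b^{2}$ ($K{\left(b \right)} = -2 + \left(\left(b + 5\right) + b b\right) = -2 + \left(\left(5 + b\right) + b^{2}\right) = -2 + \left(5 + b + b^{2}\right) = 3 + b + b^{2}$)
$K{\left(-4 \right)} 4950 = \left(3 - 4 + \left(-4\right)^{2}\right) 4950 = \left(3 - 4 + 16\right) 4950 = 15 \cdot 4950 = 74250$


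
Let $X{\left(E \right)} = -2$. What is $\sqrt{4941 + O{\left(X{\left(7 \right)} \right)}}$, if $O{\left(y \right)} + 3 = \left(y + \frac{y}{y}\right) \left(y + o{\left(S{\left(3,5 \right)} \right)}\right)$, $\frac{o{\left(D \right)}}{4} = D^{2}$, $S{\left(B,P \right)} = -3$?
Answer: $2 \sqrt{1226} \approx 70.029$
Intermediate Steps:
$o{\left(D \right)} = 4 D^{2}$
$O{\left(y \right)} = -3 + \left(1 + y\right) \left(36 + y\right)$ ($O{\left(y \right)} = -3 + \left(y + \frac{y}{y}\right) \left(y + 4 \left(-3\right)^{2}\right) = -3 + \left(y + 1\right) \left(y + 4 \cdot 9\right) = -3 + \left(1 + y\right) \left(y + 36\right) = -3 + \left(1 + y\right) \left(36 + y\right)$)
$\sqrt{4941 + O{\left(X{\left(7 \right)} \right)}} = \sqrt{4941 + \left(33 + \left(-2\right)^{2} + 37 \left(-2\right)\right)} = \sqrt{4941 + \left(33 + 4 - 74\right)} = \sqrt{4941 - 37} = \sqrt{4904} = 2 \sqrt{1226}$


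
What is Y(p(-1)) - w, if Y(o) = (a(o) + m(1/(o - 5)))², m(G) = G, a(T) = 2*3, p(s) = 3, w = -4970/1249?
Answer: 171009/4996 ≈ 34.229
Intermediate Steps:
w = -4970/1249 (w = -4970*1/1249 = -4970/1249 ≈ -3.9792)
a(T) = 6
Y(o) = (6 + 1/(-5 + o))² (Y(o) = (6 + 1/(o - 5))² = (6 + 1/(-5 + o))²)
Y(p(-1)) - w = (-29 + 6*3)²/(-5 + 3)² - 1*(-4970/1249) = (-29 + 18)²/(-2)² + 4970/1249 = (-11)²*(¼) + 4970/1249 = 121*(¼) + 4970/1249 = 121/4 + 4970/1249 = 171009/4996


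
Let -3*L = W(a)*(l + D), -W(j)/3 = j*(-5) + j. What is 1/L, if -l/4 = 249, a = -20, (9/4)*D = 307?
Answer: -9/618880 ≈ -1.4542e-5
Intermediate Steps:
D = 1228/9 (D = (4/9)*307 = 1228/9 ≈ 136.44)
W(j) = 12*j (W(j) = -3*(j*(-5) + j) = -3*(-5*j + j) = -(-12)*j = 12*j)
l = -996 (l = -4*249 = -996)
L = -618880/9 (L = -12*(-20)*(-996 + 1228/9)/3 = -(-80)*(-7736)/9 = -1/3*618880/3 = -618880/9 ≈ -68765.)
1/L = 1/(-618880/9) = -9/618880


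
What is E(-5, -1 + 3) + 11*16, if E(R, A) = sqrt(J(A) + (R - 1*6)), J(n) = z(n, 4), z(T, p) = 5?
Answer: 176 + I*sqrt(6) ≈ 176.0 + 2.4495*I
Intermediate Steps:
J(n) = 5
E(R, A) = sqrt(-1 + R) (E(R, A) = sqrt(5 + (R - 1*6)) = sqrt(5 + (R - 6)) = sqrt(5 + (-6 + R)) = sqrt(-1 + R))
E(-5, -1 + 3) + 11*16 = sqrt(-1 - 5) + 11*16 = sqrt(-6) + 176 = I*sqrt(6) + 176 = 176 + I*sqrt(6)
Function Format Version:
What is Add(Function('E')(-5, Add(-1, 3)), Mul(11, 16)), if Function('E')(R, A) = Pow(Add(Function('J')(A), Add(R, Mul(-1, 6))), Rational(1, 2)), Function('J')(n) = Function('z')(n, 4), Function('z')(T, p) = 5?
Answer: Add(176, Mul(I, Pow(6, Rational(1, 2)))) ≈ Add(176.00, Mul(2.4495, I))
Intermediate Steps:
Function('J')(n) = 5
Function('E')(R, A) = Pow(Add(-1, R), Rational(1, 2)) (Function('E')(R, A) = Pow(Add(5, Add(R, Mul(-1, 6))), Rational(1, 2)) = Pow(Add(5, Add(R, -6)), Rational(1, 2)) = Pow(Add(5, Add(-6, R)), Rational(1, 2)) = Pow(Add(-1, R), Rational(1, 2)))
Add(Function('E')(-5, Add(-1, 3)), Mul(11, 16)) = Add(Pow(Add(-1, -5), Rational(1, 2)), Mul(11, 16)) = Add(Pow(-6, Rational(1, 2)), 176) = Add(Mul(I, Pow(6, Rational(1, 2))), 176) = Add(176, Mul(I, Pow(6, Rational(1, 2))))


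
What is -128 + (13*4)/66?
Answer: -4198/33 ≈ -127.21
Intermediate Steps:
-128 + (13*4)/66 = -128 + (1/66)*52 = -128 + 26/33 = -4198/33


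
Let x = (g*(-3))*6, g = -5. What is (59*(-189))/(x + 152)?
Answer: -11151/242 ≈ -46.078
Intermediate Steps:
x = 90 (x = -5*(-3)*6 = 15*6 = 90)
(59*(-189))/(x + 152) = (59*(-189))/(90 + 152) = -11151/242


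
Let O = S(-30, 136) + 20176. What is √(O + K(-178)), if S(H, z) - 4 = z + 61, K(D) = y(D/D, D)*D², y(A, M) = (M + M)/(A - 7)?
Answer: √17102649/3 ≈ 1378.5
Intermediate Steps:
y(A, M) = 2*M/(-7 + A) (y(A, M) = (2*M)/(-7 + A) = 2*M/(-7 + A))
K(D) = -D³/3 (K(D) = (2*D/(-7 + D/D))*D² = (2*D/(-7 + 1))*D² = (2*D/(-6))*D² = (2*D*(-⅙))*D² = (-D/3)*D² = -D³/3)
S(H, z) = 65 + z (S(H, z) = 4 + (z + 61) = 4 + (61 + z) = 65 + z)
O = 20377 (O = (65 + 136) + 20176 = 201 + 20176 = 20377)
√(O + K(-178)) = √(20377 - ⅓*(-178)³) = √(20377 - ⅓*(-5639752)) = √(20377 + 5639752/3) = √(5700883/3) = √17102649/3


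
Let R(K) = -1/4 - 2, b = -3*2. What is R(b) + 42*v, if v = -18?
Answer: -3033/4 ≈ -758.25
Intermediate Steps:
b = -6
R(K) = -9/4 (R(K) = -1*¼ - 2 = -¼ - 2 = -9/4)
R(b) + 42*v = -9/4 + 42*(-18) = -9/4 - 756 = -3033/4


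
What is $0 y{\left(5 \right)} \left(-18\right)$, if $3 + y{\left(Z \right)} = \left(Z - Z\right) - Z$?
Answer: $0$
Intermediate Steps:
$y{\left(Z \right)} = -3 - Z$ ($y{\left(Z \right)} = -3 + \left(\left(Z - Z\right) - Z\right) = -3 + \left(0 - Z\right) = -3 - Z$)
$0 y{\left(5 \right)} \left(-18\right) = 0 \left(-3 - 5\right) \left(-18\right) = 0 \left(-8\right) \left(-18\right) = 0 \left(-18\right) = 0$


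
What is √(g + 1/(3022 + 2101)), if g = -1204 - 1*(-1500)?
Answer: √7768563307/5123 ≈ 17.205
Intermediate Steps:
g = 296 (g = -1204 + 1500 = 296)
√(g + 1/(3022 + 2101)) = √(296 + 1/(3022 + 2101)) = √(296 + 1/5123) = √(1516409/5123) = √7768563307/5123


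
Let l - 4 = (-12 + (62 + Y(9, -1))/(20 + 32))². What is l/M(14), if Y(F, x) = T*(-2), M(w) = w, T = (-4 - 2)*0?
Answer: 81665/9464 ≈ 8.6290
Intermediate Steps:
T = 0 (T = -6*0 = 0)
Y(F, x) = 0 (Y(F, x) = 0*(-2) = 0)
l = 81665/676 (l = 4 + (-12 + (62 + 0)/(20 + 32))² = 4 + (-12 + 62/52)² = 4 + (-12 + 62*(1/52))² = 4 + (-12 + 31/26)² = 4 + (-281/26)² = 4 + 78961/676 = 81665/676 ≈ 120.81)
l/M(14) = (81665/676)/14 = (81665/676)*(1/14) = 81665/9464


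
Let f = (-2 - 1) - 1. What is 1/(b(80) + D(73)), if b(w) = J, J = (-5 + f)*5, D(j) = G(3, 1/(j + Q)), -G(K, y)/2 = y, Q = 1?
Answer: -37/1666 ≈ -0.022209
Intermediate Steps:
G(K, y) = -2*y
D(j) = -2/(1 + j) (D(j) = -2/(j + 1) = -2/(1 + j))
f = -4 (f = -3 - 1 = -4)
J = -45 (J = (-5 - 4)*5 = -9*5 = -45)
b(w) = -45
1/(b(80) + D(73)) = 1/(-45 - 2/(1 + 73)) = 1/(-45 - 2/74) = 1/(-45 - 2*1/74) = 1/(-45 - 1/37) = 1/(-1666/37) = -37/1666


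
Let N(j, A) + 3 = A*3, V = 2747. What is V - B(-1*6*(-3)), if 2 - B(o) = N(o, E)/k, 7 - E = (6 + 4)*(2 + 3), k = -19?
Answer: 52287/19 ≈ 2751.9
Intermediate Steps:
E = -43 (E = 7 - (6 + 4)*(2 + 3) = 7 - 10*5 = 7 - 1*50 = 7 - 50 = -43)
N(j, A) = -3 + 3*A (N(j, A) = -3 + A*3 = -3 + 3*A)
B(o) = -94/19 (B(o) = 2 - (-3 + 3*(-43))/(-19) = 2 - (-3 - 129)*(-1)/19 = 2 - (-132)*(-1)/19 = 2 - 1*132/19 = 2 - 132/19 = -94/19)
V - B(-1*6*(-3)) = 2747 - 1*(-94/19) = 2747 + 94/19 = 52287/19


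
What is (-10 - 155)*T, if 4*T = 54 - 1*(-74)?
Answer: -5280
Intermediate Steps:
T = 32 (T = (54 - 1*(-74))/4 = (54 + 74)/4 = (¼)*128 = 32)
(-10 - 155)*T = (-10 - 155)*32 = -165*32 = -5280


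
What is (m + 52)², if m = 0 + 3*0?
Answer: 2704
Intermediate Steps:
m = 0 (m = 0 + 0 = 0)
(m + 52)² = (0 + 52)² = 52² = 2704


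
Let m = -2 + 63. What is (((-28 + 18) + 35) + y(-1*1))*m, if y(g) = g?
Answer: 1464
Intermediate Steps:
m = 61
(((-28 + 18) + 35) + y(-1*1))*m = (((-28 + 18) + 35) - 1*1)*61 = ((-10 + 35) - 1)*61 = (25 - 1)*61 = 24*61 = 1464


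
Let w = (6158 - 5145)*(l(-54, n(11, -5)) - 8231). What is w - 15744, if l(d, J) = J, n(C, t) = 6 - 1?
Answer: -8348682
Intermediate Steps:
n(C, t) = 5
w = -8332938 (w = (6158 - 5145)*(5 - 8231) = 1013*(-8226) = -8332938)
w - 15744 = -8332938 - 15744 = -8348682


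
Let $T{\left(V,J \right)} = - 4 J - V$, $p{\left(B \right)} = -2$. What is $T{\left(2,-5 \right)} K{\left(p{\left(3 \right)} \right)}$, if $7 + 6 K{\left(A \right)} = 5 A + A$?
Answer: $-57$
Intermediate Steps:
$K{\left(A \right)} = - \frac{7}{6} + A$ ($K{\left(A \right)} = - \frac{7}{6} + \frac{5 A + A}{6} = - \frac{7}{6} + \frac{6 A}{6} = - \frac{7}{6} + A$)
$T{\left(V,J \right)} = - V - 4 J$
$T{\left(2,-5 \right)} K{\left(p{\left(3 \right)} \right)} = \left(\left(-1\right) 2 - -20\right) \left(- \frac{7}{6} - 2\right) = \left(-2 + 20\right) \left(- \frac{19}{6}\right) = 18 \left(- \frac{19}{6}\right) = -57$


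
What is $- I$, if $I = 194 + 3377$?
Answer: $-3571$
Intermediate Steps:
$I = 3571$
$- I = \left(-1\right) 3571 = -3571$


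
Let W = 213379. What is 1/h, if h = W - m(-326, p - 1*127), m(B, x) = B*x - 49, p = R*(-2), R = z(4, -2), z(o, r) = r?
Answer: 1/173330 ≈ 5.7693e-6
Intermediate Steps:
R = -2
p = 4 (p = -2*(-2) = 4)
m(B, x) = -49 + B*x
h = 173330 (h = 213379 - (-49 - 326*(4 - 1*127)) = 213379 - (-49 - 326*(4 - 127)) = 213379 - (-49 - 326*(-123)) = 213379 - (-49 + 40098) = 213379 - 1*40049 = 213379 - 40049 = 173330)
1/h = 1/173330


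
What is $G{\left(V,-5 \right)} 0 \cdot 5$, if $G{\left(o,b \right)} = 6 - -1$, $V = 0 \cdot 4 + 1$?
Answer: $0$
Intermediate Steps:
$V = 1$ ($V = 0 + 1 = 1$)
$G{\left(o,b \right)} = 7$ ($G{\left(o,b \right)} = 6 + 1 = 7$)
$G{\left(V,-5 \right)} 0 \cdot 5 = 7 \cdot 0 \cdot 5 = 0 \cdot 5 = 0$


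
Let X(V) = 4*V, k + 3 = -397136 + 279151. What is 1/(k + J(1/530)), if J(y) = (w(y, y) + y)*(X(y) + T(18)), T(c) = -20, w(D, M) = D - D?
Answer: -70225/8285709949 ≈ -8.4754e-6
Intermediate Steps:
w(D, M) = 0
k = -117988 (k = -3 + (-397136 + 279151) = -3 - 117985 = -117988)
J(y) = y*(-20 + 4*y) (J(y) = (0 + y)*(4*y - 20) = y*(-20 + 4*y))
1/(k + J(1/530)) = 1/(-117988 + 4*(-5 + 1/530)/530) = 1/(-117988 + 4*(1/530)*(-5 + 1/530)) = 1/(-117988 + 4*(1/530)*(-2649/530)) = 1/(-117988 - 2649/70225) = 1/(-8285709949/70225) = -70225/8285709949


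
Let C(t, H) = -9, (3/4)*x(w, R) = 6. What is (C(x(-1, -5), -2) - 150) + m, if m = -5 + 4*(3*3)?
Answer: -128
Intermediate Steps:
x(w, R) = 8 (x(w, R) = (4/3)*6 = 8)
m = 31 (m = -5 + 4*9 = -5 + 36 = 31)
(C(x(-1, -5), -2) - 150) + m = (-9 - 150) + 31 = -159 + 31 = -128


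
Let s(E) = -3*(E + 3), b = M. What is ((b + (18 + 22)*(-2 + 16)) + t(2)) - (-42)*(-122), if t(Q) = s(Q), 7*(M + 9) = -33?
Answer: -32149/7 ≈ -4592.7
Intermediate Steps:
M = -96/7 (M = -9 + (⅐)*(-33) = -9 - 33/7 = -96/7 ≈ -13.714)
b = -96/7 ≈ -13.714
s(E) = -9 - 3*E (s(E) = -3*(3 + E) = -9 - 3*E)
t(Q) = -9 - 3*Q
((b + (18 + 22)*(-2 + 16)) + t(2)) - (-42)*(-122) = ((-96/7 + (18 + 22)*(-2 + 16)) + (-9 - 3*2)) - (-42)*(-122) = ((-96/7 + 40*14) + (-9 - 6)) - 42*122 = ((-96/7 + 560) - 15) - 5124 = (3824/7 - 15) - 5124 = 3719/7 - 5124 = -32149/7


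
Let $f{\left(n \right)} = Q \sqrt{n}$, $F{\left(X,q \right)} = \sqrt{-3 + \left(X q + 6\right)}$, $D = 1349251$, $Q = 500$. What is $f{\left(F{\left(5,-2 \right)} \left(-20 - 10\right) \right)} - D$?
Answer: $-1349251 + 500 \sqrt[4]{7} \sqrt{30} \sqrt{- i} \approx -1.3461 \cdot 10^{6} - 3149.9 i$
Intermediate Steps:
$F{\left(X,q \right)} = \sqrt{3 + X q}$ ($F{\left(X,q \right)} = \sqrt{-3 + \left(6 + X q\right)} = \sqrt{3 + X q}$)
$f{\left(n \right)} = 500 \sqrt{n}$
$f{\left(F{\left(5,-2 \right)} \left(-20 - 10\right) \right)} - D = 500 \sqrt{\sqrt{3 + 5 \left(-2\right)} \left(-20 - 10\right)} - 1349251 = 500 \sqrt{\sqrt{3 - 10} \left(-30\right)} - 1349251 = 500 \sqrt{\sqrt{-7} \left(-30\right)} - 1349251 = 500 \sqrt{i \sqrt{7} \left(-30\right)} - 1349251 = 500 \sqrt{- 30 i \sqrt{7}} - 1349251 = 500 \sqrt[4]{7} \sqrt{30} \sqrt{- i} - 1349251 = -1349251 + 500 \sqrt[4]{7} \sqrt{30} \sqrt{- i}$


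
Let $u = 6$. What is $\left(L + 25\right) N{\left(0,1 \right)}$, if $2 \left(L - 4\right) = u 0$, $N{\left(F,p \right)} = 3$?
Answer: $87$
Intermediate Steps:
$L = 4$ ($L = 4 + \frac{6 \cdot 0}{2} = 4 + \frac{1}{2} \cdot 0 = 4 + 0 = 4$)
$\left(L + 25\right) N{\left(0,1 \right)} = \left(4 + 25\right) 3 = 29 \cdot 3 = 87$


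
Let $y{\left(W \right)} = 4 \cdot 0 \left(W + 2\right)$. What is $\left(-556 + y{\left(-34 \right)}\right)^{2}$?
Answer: $309136$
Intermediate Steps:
$y{\left(W \right)} = 0$ ($y{\left(W \right)} = 0 \left(2 + W\right) = 0$)
$\left(-556 + y{\left(-34 \right)}\right)^{2} = \left(-556 + 0\right)^{2} = \left(-556\right)^{2} = 309136$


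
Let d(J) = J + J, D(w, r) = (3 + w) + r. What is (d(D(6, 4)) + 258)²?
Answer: 80656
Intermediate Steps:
D(w, r) = 3 + r + w
d(J) = 2*J
(d(D(6, 4)) + 258)² = (2*(3 + 4 + 6) + 258)² = (2*13 + 258)² = (26 + 258)² = 284² = 80656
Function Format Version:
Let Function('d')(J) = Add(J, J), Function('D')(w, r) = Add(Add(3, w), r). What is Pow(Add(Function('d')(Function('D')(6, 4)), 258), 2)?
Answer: 80656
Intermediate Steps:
Function('D')(w, r) = Add(3, r, w)
Function('d')(J) = Mul(2, J)
Pow(Add(Function('d')(Function('D')(6, 4)), 258), 2) = Pow(Add(Mul(2, Add(3, 4, 6)), 258), 2) = Pow(Add(Mul(2, 13), 258), 2) = Pow(Add(26, 258), 2) = Pow(284, 2) = 80656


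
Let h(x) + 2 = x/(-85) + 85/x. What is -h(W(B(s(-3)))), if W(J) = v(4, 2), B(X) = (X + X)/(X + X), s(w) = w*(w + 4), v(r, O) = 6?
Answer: -6169/510 ≈ -12.096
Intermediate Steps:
s(w) = w*(4 + w)
B(X) = 1 (B(X) = (2*X)/((2*X)) = (2*X)*(1/(2*X)) = 1)
W(J) = 6
h(x) = -2 + 85/x - x/85 (h(x) = -2 + (x/(-85) + 85/x) = -2 + (x*(-1/85) + 85/x) = -2 + (-x/85 + 85/x) = -2 + (85/x - x/85) = -2 + 85/x - x/85)
-h(W(B(s(-3)))) = -(-2 + 85/6 - 1/85*6) = -(-2 + 85*(1/6) - 6/85) = -(-2 + 85/6 - 6/85) = -1*6169/510 = -6169/510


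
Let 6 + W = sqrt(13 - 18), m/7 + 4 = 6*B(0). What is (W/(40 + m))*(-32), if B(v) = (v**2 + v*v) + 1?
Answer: 32/9 - 16*I*sqrt(5)/27 ≈ 3.5556 - 1.3251*I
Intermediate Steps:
B(v) = 1 + 2*v**2 (B(v) = (v**2 + v**2) + 1 = 2*v**2 + 1 = 1 + 2*v**2)
m = 14 (m = -28 + 7*(6*(1 + 2*0**2)) = -28 + 7*(6*(1 + 2*0)) = -28 + 7*(6*(1 + 0)) = -28 + 7*(6*1) = -28 + 7*6 = -28 + 42 = 14)
W = -6 + I*sqrt(5) (W = -6 + sqrt(13 - 18) = -6 + sqrt(-5) = -6 + I*sqrt(5) ≈ -6.0 + 2.2361*I)
(W/(40 + m))*(-32) = ((-6 + I*sqrt(5))/(40 + 14))*(-32) = ((-6 + I*sqrt(5))/54)*(-32) = ((-6 + I*sqrt(5))*(1/54))*(-32) = (-1/9 + I*sqrt(5)/54)*(-32) = 32/9 - 16*I*sqrt(5)/27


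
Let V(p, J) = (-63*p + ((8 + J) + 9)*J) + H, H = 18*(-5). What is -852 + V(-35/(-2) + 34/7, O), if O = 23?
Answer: -2861/2 ≈ -1430.5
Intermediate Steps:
H = -90
V(p, J) = -90 - 63*p + J*(17 + J) (V(p, J) = (-63*p + ((8 + J) + 9)*J) - 90 = (-63*p + (17 + J)*J) - 90 = (-63*p + J*(17 + J)) - 90 = -90 - 63*p + J*(17 + J))
-852 + V(-35/(-2) + 34/7, O) = -852 + (-90 + 23² - 63*(-35/(-2) + 34/7) + 17*23) = -852 + (-90 + 529 - 63*(-35*(-½) + 34*(⅐)) + 391) = -852 + (-90 + 529 - 63*(35/2 + 34/7) + 391) = -852 + (-90 + 529 - 63*313/14 + 391) = -852 + (-90 + 529 - 2817/2 + 391) = -852 - 1157/2 = -2861/2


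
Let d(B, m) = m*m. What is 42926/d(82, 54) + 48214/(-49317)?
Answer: 329398253/23968062 ≈ 13.743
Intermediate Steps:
d(B, m) = m**2
42926/d(82, 54) + 48214/(-49317) = 42926/(54**2) + 48214/(-49317) = 42926/2916 + 48214*(-1/49317) = 42926*(1/2916) - 48214/49317 = 21463/1458 - 48214/49317 = 329398253/23968062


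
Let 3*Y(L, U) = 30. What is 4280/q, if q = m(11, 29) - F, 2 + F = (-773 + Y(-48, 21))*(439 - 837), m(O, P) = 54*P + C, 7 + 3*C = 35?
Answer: -12/847 ≈ -0.014168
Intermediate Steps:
C = 28/3 (C = -7/3 + (1/3)*35 = -7/3 + 35/3 = 28/3 ≈ 9.3333)
Y(L, U) = 10 (Y(L, U) = (1/3)*30 = 10)
m(O, P) = 28/3 + 54*P (m(O, P) = 54*P + 28/3 = 28/3 + 54*P)
F = 303672 (F = -2 + (-773 + 10)*(439 - 837) = -2 - 763*(-398) = -2 + 303674 = 303672)
q = -906290/3 (q = (28/3 + 54*29) - 1*303672 = (28/3 + 1566) - 303672 = 4726/3 - 303672 = -906290/3 ≈ -3.0210e+5)
4280/q = 4280/(-906290/3) = 4280*(-3/906290) = -12/847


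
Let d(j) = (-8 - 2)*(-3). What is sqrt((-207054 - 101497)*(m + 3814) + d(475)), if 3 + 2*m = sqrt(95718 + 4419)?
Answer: sqrt(-4705402630 - 617102*sqrt(100137))/2 ≈ 35002.0*I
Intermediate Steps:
d(j) = 30 (d(j) = -10*(-3) = 30)
m = -3/2 + sqrt(100137)/2 (m = -3/2 + sqrt(95718 + 4419)/2 = -3/2 + sqrt(100137)/2 ≈ 156.72)
sqrt((-207054 - 101497)*(m + 3814) + d(475)) = sqrt((-207054 - 101497)*((-3/2 + sqrt(100137)/2) + 3814) + 30) = sqrt(-308551*(7625/2 + sqrt(100137)/2) + 30) = sqrt((-2352701375/2 - 308551*sqrt(100137)/2) + 30) = sqrt(-2352701315/2 - 308551*sqrt(100137)/2)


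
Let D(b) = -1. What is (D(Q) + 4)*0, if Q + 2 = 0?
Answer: 0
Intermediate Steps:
Q = -2 (Q = -2 + 0 = -2)
(D(Q) + 4)*0 = (-1 + 4)*0 = 3*0 = 0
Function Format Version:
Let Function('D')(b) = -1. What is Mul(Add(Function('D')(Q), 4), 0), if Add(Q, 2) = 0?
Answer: 0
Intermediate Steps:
Q = -2 (Q = Add(-2, 0) = -2)
Mul(Add(Function('D')(Q), 4), 0) = Mul(Add(-1, 4), 0) = Mul(3, 0) = 0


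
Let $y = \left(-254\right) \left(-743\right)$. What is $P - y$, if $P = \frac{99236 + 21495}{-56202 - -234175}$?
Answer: $- \frac{33587299775}{177973} \approx -1.8872 \cdot 10^{5}$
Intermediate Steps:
$y = 188722$
$P = \frac{120731}{177973}$ ($P = \frac{120731}{-56202 + 234175} = \frac{120731}{177973} \approx 0.67837$)
$P - y = \frac{120731}{177973} - 188722 = - \frac{33587299775}{177973}$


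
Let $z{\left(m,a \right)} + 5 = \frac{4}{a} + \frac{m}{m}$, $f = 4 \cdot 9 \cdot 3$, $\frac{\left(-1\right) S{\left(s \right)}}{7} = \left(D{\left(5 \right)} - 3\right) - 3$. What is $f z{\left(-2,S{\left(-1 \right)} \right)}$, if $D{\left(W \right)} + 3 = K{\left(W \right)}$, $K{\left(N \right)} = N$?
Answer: $- \frac{2916}{7} \approx -416.57$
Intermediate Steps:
$D{\left(W \right)} = -3 + W$
$S{\left(s \right)} = 28$ ($S{\left(s \right)} = - 7 \left(\left(\left(-3 + 5\right) - 3\right) - 3\right) = - 7 \left(\left(2 - 3\right) - 3\right) = - 7 \left(-1 - 3\right) = \left(-7\right) \left(-4\right) = 28$)
$f = 108$ ($f = 36 \cdot 3 = 108$)
$z{\left(m,a \right)} = -4 + \frac{4}{a}$ ($z{\left(m,a \right)} = -5 + \left(\frac{4}{a} + \frac{m}{m}\right) = -5 + \left(\frac{4}{a} + 1\right) = -5 + \left(1 + \frac{4}{a}\right) = -4 + \frac{4}{a}$)
$f z{\left(-2,S{\left(-1 \right)} \right)} = 108 \left(-4 + \frac{4}{28}\right) = 108 \left(-4 + 4 \cdot \frac{1}{28}\right) = 108 \left(-4 + \frac{1}{7}\right) = 108 \left(- \frac{27}{7}\right) = - \frac{2916}{7}$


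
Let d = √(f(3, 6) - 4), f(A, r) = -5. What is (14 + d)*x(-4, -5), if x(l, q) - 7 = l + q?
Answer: -28 - 6*I ≈ -28.0 - 6.0*I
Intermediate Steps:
x(l, q) = 7 + l + q (x(l, q) = 7 + (l + q) = 7 + l + q)
d = 3*I (d = √(-5 - 4) = √(-9) = 3*I ≈ 3.0*I)
(14 + d)*x(-4, -5) = (14 + 3*I)*(7 - 4 - 5) = (14 + 3*I)*(-2) = -28 - 6*I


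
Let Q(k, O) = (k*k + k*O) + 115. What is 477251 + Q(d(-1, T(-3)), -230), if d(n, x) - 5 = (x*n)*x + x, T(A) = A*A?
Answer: 497265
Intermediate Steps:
T(A) = A²
d(n, x) = 5 + x + n*x² (d(n, x) = 5 + ((x*n)*x + x) = 5 + ((n*x)*x + x) = 5 + (n*x² + x) = 5 + (x + n*x²) = 5 + x + n*x²)
Q(k, O) = 115 + k² + O*k (Q(k, O) = (k² + O*k) + 115 = 115 + k² + O*k)
477251 + Q(d(-1, T(-3)), -230) = 477251 + (115 + (5 + (-3)² - ((-3)²)²)² - 230*(5 + (-3)² - ((-3)²)²)) = 477251 + (115 + (5 + 9 - 1*9²)² - 230*(5 + 9 - 1*9²)) = 477251 + (115 + (5 + 9 - 1*81)² - 230*(5 + 9 - 1*81)) = 477251 + (115 + (5 + 9 - 81)² - 230*(5 + 9 - 81)) = 477251 + (115 + (-67)² - 230*(-67)) = 477251 + (115 + 4489 + 15410) = 477251 + 20014 = 497265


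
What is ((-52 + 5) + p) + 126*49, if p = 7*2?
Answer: 6141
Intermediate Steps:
p = 14
((-52 + 5) + p) + 126*49 = ((-52 + 5) + 14) + 126*49 = (-47 + 14) + 6174 = -33 + 6174 = 6141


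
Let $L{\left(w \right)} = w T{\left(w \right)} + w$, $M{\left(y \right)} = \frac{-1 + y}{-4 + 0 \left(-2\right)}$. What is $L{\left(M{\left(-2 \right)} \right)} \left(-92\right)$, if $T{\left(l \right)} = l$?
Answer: $- \frac{483}{4} \approx -120.75$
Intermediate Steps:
$M{\left(y \right)} = \frac{1}{4} - \frac{y}{4}$ ($M{\left(y \right)} = \frac{-1 + y}{-4 + 0} = \frac{-1 + y}{-4} = \left(-1 + y\right) \left(- \frac{1}{4}\right) = \frac{1}{4} - \frac{y}{4}$)
$L{\left(w \right)} = w + w^{2}$ ($L{\left(w \right)} = w w + w = w^{2} + w = w + w^{2}$)
$L{\left(M{\left(-2 \right)} \right)} \left(-92\right) = \left(\frac{1}{4} - - \frac{1}{2}\right) \left(1 + \left(\frac{1}{4} - - \frac{1}{2}\right)\right) \left(-92\right) = \left(\frac{1}{4} + \frac{1}{2}\right) \left(1 + \left(\frac{1}{4} + \frac{1}{2}\right)\right) \left(-92\right) = \frac{3 \left(1 + \frac{3}{4}\right)}{4} \left(-92\right) = \frac{3}{4} \cdot \frac{7}{4} \left(-92\right) = \frac{21}{16} \left(-92\right) = - \frac{483}{4}$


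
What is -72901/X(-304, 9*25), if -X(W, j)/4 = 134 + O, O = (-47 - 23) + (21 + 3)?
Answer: 72901/352 ≈ 207.10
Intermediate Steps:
O = -46 (O = -70 + 24 = -46)
X(W, j) = -352 (X(W, j) = -4*(134 - 46) = -4*88 = -352)
-72901/X(-304, 9*25) = -72901/(-352) = -72901*(-1/352) = 72901/352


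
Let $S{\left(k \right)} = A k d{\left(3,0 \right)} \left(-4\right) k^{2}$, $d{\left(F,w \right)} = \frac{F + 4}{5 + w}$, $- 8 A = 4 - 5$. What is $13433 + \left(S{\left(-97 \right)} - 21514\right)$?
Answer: $\frac{6307901}{10} \approx 6.3079 \cdot 10^{5}$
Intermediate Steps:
$A = \frac{1}{8}$ ($A = - \frac{4 - 5}{8} = \left(- \frac{1}{8}\right) \left(-1\right) = \frac{1}{8} \approx 0.125$)
$d{\left(F,w \right)} = \frac{4 + F}{5 + w}$
$S{\left(k \right)} = - \frac{7 k^{3}}{10}$ ($S{\left(k \right)} = \frac{k \frac{4 + 3}{5 + 0}}{8} \left(-4\right) k^{2} = \frac{k \frac{1}{5} \cdot 7}{8} \left(-4\right) k^{2} = \frac{k \frac{7}{5}}{8} \left(-4\right) k^{2} = \frac{\frac{7}{5} k}{8} \left(-4\right) k^{2} = \frac{7 k}{40} \left(-4\right) k^{2} = - \frac{7 k}{10} k^{2} = - \frac{7 k^{3}}{10}$)
$13433 + \left(S{\left(-97 \right)} - 21514\right) = 13433 - \left(21514 + \frac{7 \left(-97\right)^{3}}{10}\right) = 13433 - - \frac{6173571}{10} = 13433 + \left(\frac{6388711}{10} - 21514\right) = 13433 + \frac{6173571}{10} = \frac{6307901}{10}$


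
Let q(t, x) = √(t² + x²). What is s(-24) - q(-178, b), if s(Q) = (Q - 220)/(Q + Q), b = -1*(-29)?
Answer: 61/12 - 5*√1301 ≈ -175.26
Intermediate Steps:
b = 29
s(Q) = (-220 + Q)/(2*Q) (s(Q) = (-220 + Q)/((2*Q)) = (-220 + Q)*(1/(2*Q)) = (-220 + Q)/(2*Q))
s(-24) - q(-178, b) = (½)*(-220 - 24)/(-24) - √((-178)² + 29²) = (½)*(-1/24)*(-244) - √(31684 + 841) = 61/12 - √32525 = 61/12 - 5*√1301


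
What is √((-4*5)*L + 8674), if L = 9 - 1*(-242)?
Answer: 3*√406 ≈ 60.448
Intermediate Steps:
L = 251 (L = 9 + 242 = 251)
√((-4*5)*L + 8674) = √(-4*5*251 + 8674) = √(-20*251 + 8674) = √(-5020 + 8674) = √3654 = 3*√406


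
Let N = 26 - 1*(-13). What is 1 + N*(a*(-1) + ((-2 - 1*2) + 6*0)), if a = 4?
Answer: -311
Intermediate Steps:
N = 39 (N = 26 + 13 = 39)
1 + N*(a*(-1) + ((-2 - 1*2) + 6*0)) = 1 + 39*(4*(-1) + ((-2 - 1*2) + 6*0)) = 1 + 39*(-4 + ((-2 - 2) + 0)) = 1 + 39*(-4 + (-4 + 0)) = 1 + 39*(-4 - 4) = 1 + 39*(-8) = 1 - 312 = -311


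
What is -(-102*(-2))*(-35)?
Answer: 7140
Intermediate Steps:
-(-102*(-2))*(-35) = -(-34*(-6))*(-35) = -204*(-35) = -1*(-7140) = 7140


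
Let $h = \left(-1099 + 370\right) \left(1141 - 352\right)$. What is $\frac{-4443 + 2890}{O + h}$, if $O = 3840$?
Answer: $\frac{1553}{571341} \approx 0.0027182$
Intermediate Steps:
$h = -575181$ ($h = \left(-729\right) 789 = -575181$)
$\frac{-4443 + 2890}{O + h} = \frac{-4443 + 2890}{3840 - 575181} = - \frac{1553}{-571341} = \left(-1553\right) \left(- \frac{1}{571341}\right) = \frac{1553}{571341}$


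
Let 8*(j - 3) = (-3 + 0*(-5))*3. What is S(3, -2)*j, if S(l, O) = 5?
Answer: 75/8 ≈ 9.3750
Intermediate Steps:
j = 15/8 (j = 3 + ((-3 + 0*(-5))*3)/8 = 3 + ((-3 + 0)*3)/8 = 3 + (-3*3)/8 = 3 + (1/8)*(-9) = 3 - 9/8 = 15/8 ≈ 1.8750)
S(3, -2)*j = 5*(15/8) = 75/8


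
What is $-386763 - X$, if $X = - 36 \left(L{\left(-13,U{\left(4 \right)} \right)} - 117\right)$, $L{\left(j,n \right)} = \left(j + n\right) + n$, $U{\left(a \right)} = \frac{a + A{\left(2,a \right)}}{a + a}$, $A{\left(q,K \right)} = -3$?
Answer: $-391434$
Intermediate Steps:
$U{\left(a \right)} = \frac{-3 + a}{2 a}$ ($U{\left(a \right)} = \frac{a - 3}{a + a} = \frac{-3 + a}{2 a}$)
$L{\left(j,n \right)} = j + 2 n$
$X = 4671$ ($X = - 36 \left(\left(-13 + 2 \frac{-3 + 4}{2 \cdot 4}\right) - 117\right) = - 36 \left(\left(-13 + 2 \cdot \frac{1}{2} \cdot \frac{1}{4} \cdot 1\right) - 117\right) = - 36 \left(\left(-13 + 2 \cdot \frac{1}{8}\right) - 117\right) = - 36 \left(\left(-13 + \frac{1}{4}\right) - 117\right) = - 36 \left(- \frac{51}{4} - 117\right) = \left(-36\right) \left(- \frac{519}{4}\right) = 4671$)
$-386763 - X = -386763 - 4671 = -391434$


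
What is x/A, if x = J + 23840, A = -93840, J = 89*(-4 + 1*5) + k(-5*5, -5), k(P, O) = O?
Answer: -5981/23460 ≈ -0.25494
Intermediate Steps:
J = 84 (J = 89*(-4 + 1*5) - 5 = 89*(-4 + 5) - 5 = 89*1 - 5 = 89 - 5 = 84)
x = 23924 (x = 84 + 23840 = 23924)
x/A = 23924/(-93840) = 23924*(-1/93840) = -5981/23460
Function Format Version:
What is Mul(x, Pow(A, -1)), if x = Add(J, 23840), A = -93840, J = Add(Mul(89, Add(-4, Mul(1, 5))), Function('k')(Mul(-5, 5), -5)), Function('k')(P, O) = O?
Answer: Rational(-5981, 23460) ≈ -0.25494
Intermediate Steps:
J = 84 (J = Add(Mul(89, Add(-4, Mul(1, 5))), -5) = Add(Mul(89, Add(-4, 5)), -5) = Add(Mul(89, 1), -5) = Add(89, -5) = 84)
x = 23924 (x = Add(84, 23840) = 23924)
Mul(x, Pow(A, -1)) = Mul(23924, Pow(-93840, -1)) = Mul(23924, Rational(-1, 93840)) = Rational(-5981, 23460)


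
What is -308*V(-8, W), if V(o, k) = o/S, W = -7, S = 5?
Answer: 2464/5 ≈ 492.80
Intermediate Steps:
V(o, k) = o/5
-308*V(-8, W) = -308*(-8)/5 = -308*(-8/5) = 2464/5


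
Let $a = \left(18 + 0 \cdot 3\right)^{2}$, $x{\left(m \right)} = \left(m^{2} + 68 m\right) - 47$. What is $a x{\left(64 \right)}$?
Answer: $2721924$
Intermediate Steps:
$x{\left(m \right)} = -47 + m^{2} + 68 m$
$a = 324$ ($a = \left(18 + 0\right)^{2} = 18^{2} = 324$)
$a x{\left(64 \right)} = 324 \left(-47 + 64^{2} + 68 \cdot 64\right) = 324 \left(-47 + 4096 + 4352\right) = 324 \cdot 8401 = 2721924$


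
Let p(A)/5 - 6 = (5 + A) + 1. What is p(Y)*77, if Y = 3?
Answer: 5775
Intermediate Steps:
p(A) = 60 + 5*A (p(A) = 30 + 5*((5 + A) + 1) = 30 + 5*(6 + A) = 30 + (30 + 5*A) = 60 + 5*A)
p(Y)*77 = (60 + 5*3)*77 = (60 + 15)*77 = 75*77 = 5775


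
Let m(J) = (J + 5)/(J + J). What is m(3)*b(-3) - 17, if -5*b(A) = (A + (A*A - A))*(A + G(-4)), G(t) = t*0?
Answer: -49/5 ≈ -9.8000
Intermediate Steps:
G(t) = 0
m(J) = (5 + J)/(2*J) (m(J) = (5 + J)/((2*J)) = (5 + J)*(1/(2*J)) = (5 + J)/(2*J))
b(A) = -A³/5 (b(A) = -(A + (A*A - A))*(A + 0)/5 = -(A + (A² - A))*A/5 = -A²*A/5 = -A³/5)
m(3)*b(-3) - 17 = ((½)*(5 + 3)/3)*(-⅕*(-3)³) - 17 = ((½)*(⅓)*8)*(-⅕*(-27)) - 17 = (4/3)*(27/5) - 17 = 36/5 - 17 = -49/5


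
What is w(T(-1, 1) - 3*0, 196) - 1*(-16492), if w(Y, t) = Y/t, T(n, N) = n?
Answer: 3232431/196 ≈ 16492.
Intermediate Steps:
w(T(-1, 1) - 3*0, 196) - 1*(-16492) = (-1 - 3*0)/196 - 1*(-16492) = (-1 + 0)*(1/196) + 16492 = -1*1/196 + 16492 = -1/196 + 16492 = 3232431/196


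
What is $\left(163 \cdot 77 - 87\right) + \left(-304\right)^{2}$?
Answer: $104880$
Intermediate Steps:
$\left(163 \cdot 77 - 87\right) + \left(-304\right)^{2} = \left(12551 - 87\right) + 92416 = 12464 + 92416 = 104880$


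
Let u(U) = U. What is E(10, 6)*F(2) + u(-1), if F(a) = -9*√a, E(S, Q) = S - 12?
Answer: -1 + 18*√2 ≈ 24.456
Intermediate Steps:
E(S, Q) = -12 + S
E(10, 6)*F(2) + u(-1) = (-12 + 10)*(-9*√2) - 1 = -(-18)*√2 - 1 = 18*√2 - 1 = -1 + 18*√2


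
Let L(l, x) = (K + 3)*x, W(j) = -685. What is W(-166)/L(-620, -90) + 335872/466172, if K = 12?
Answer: 38637751/31466610 ≈ 1.2279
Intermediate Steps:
L(l, x) = 15*x (L(l, x) = (12 + 3)*x = 15*x)
W(-166)/L(-620, -90) + 335872/466172 = -685/(15*(-90)) + 335872/466172 = -685/(-1350) + 335872*(1/466172) = -685*(-1/1350) + 83968/116543 = 137/270 + 83968/116543 = 38637751/31466610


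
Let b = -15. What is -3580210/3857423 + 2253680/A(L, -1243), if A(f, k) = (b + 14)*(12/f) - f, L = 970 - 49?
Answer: -86125329271490/35183555183 ≈ -2447.9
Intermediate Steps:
L = 921
A(f, k) = -f - 12/f (A(f, k) = (-15 + 14)*(12/f) - f = -12/f - f = -f - 12/f)
-3580210/3857423 + 2253680/A(L, -1243) = -3580210/3857423 + 2253680/(-1*921 - 12/921) = -3580210*1/3857423 + 2253680/(-921 - 12*1/921) = -3580210/3857423 + 2253680/(-921 - 4/307) = -3580210/3857423 + 2253680/(-282751/307) = -3580210/3857423 + 2253680*(-307/282751) = -3580210/3857423 - 691879760/282751 = -86125329271490/35183555183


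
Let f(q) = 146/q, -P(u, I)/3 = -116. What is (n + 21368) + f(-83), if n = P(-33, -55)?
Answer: 1802282/83 ≈ 21714.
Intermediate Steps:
P(u, I) = 348 (P(u, I) = -3*(-116) = 348)
n = 348
(n + 21368) + f(-83) = (348 + 21368) + 146/(-83) = 21716 + 146*(-1/83) = 21716 - 146/83 = 1802282/83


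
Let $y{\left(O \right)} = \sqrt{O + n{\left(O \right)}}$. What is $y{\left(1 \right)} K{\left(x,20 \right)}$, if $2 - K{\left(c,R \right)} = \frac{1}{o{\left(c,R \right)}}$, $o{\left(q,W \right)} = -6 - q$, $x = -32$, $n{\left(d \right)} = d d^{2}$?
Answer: $\frac{51 \sqrt{2}}{26} \approx 2.774$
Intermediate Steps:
$n{\left(d \right)} = d^{3}$
$K{\left(c,R \right)} = 2 - \frac{1}{-6 - c}$
$y{\left(O \right)} = \sqrt{O + O^{3}}$
$y{\left(1 \right)} K{\left(x,20 \right)} = \sqrt{1 + 1^{3}} \frac{13 + 2 \left(-32\right)}{6 - 32} = \sqrt{1 + 1} \frac{13 - 64}{-26} = \sqrt{2} \left(\left(- \frac{1}{26}\right) \left(-51\right)\right) = \sqrt{2} \cdot \frac{51}{26} = \frac{51 \sqrt{2}}{26}$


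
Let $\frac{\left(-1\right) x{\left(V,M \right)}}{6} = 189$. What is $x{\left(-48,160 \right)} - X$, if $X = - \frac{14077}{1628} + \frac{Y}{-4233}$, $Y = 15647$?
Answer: $- \frac{7729700159}{6891324} \approx -1121.7$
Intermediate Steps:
$x{\left(V,M \right)} = -1134$ ($x{\left(V,M \right)} = \left(-6\right) 189 = -1134$)
$X = - \frac{85061257}{6891324}$ ($X = - \frac{14077}{1628} + \frac{15647}{-4233} = \left(-14077\right) \frac{1}{1628} + 15647 \left(- \frac{1}{4233}\right) = - \frac{14077}{1628} - \frac{15647}{4233} = - \frac{85061257}{6891324} \approx -12.343$)
$x{\left(-48,160 \right)} - X = -1134 - - \frac{85061257}{6891324} = -1134 + \frac{85061257}{6891324} = - \frac{7729700159}{6891324}$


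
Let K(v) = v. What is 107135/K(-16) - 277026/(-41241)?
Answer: -1471307373/219952 ≈ -6689.2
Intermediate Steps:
107135/K(-16) - 277026/(-41241) = 107135/(-16) - 277026/(-41241) = 107135*(-1/16) - 277026*(-1/41241) = -107135/16 + 92342/13747 = -1471307373/219952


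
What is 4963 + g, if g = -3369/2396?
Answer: 11887979/2396 ≈ 4961.6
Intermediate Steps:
g = -3369/2396 (g = -3369*1/2396 = -3369/2396 ≈ -1.4061)
4963 + g = 4963 - 3369/2396 = 11887979/2396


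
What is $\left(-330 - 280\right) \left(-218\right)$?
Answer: $132980$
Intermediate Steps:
$\left(-330 - 280\right) \left(-218\right) = \left(-610\right) \left(-218\right) = 132980$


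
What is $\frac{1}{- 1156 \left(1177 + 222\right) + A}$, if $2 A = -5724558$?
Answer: $- \frac{1}{4479523} \approx -2.2324 \cdot 10^{-7}$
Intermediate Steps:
$A = -2862279$ ($A = \frac{1}{2} \left(-5724558\right) = -2862279$)
$\frac{1}{- 1156 \left(1177 + 222\right) + A} = \frac{1}{- 1156 \left(1177 + 222\right) - 2862279} = \frac{1}{\left(-1156\right) 1399 - 2862279} = \frac{1}{-1617244 - 2862279} = \frac{1}{-4479523} = - \frac{1}{4479523}$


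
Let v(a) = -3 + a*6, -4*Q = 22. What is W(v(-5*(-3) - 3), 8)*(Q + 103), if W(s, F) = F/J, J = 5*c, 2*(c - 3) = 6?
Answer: 26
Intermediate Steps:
c = 6 (c = 3 + (½)*6 = 3 + 3 = 6)
Q = -11/2 (Q = -¼*22 = -11/2 ≈ -5.5000)
J = 30 (J = 5*6 = 30)
v(a) = -3 + 6*a
W(s, F) = F/30
W(v(-5*(-3) - 3), 8)*(Q + 103) = ((1/30)*8)*(-11/2 + 103) = (4/15)*(195/2) = 26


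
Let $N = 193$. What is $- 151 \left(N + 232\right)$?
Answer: $-64175$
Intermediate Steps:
$- 151 \left(N + 232\right) = - 151 \left(193 + 232\right) = \left(-151\right) 425 = -64175$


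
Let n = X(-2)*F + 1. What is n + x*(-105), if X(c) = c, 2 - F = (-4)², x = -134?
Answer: 14099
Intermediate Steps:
F = -14 (F = 2 - 1*(-4)² = 2 - 1*16 = 2 - 16 = -14)
n = 29 (n = -2*(-14) + 1 = 28 + 1 = 29)
n + x*(-105) = 29 - 134*(-105) = 29 + 14070 = 14099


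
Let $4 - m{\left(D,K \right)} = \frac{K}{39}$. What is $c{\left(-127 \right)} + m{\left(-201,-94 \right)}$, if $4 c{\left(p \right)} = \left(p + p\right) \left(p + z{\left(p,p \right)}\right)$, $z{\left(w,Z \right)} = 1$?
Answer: $\frac{312289}{39} \approx 8007.4$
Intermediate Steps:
$m{\left(D,K \right)} = 4 - \frac{K}{39}$
$c{\left(p \right)} = \frac{p \left(1 + p\right)}{2}$ ($c{\left(p \right)} = \frac{\left(p + p\right) \left(p + 1\right)}{4} = \frac{2 p \left(1 + p\right)}{4} = \frac{p \left(1 + p\right)}{2}$)
$c{\left(-127 \right)} + m{\left(-201,-94 \right)} = \frac{1}{2} \left(-127\right) \left(1 - 127\right) + \left(4 - - \frac{94}{39}\right) = \frac{1}{2} \left(-127\right) \left(-126\right) + \left(4 + \frac{94}{39}\right) = 8001 + \frac{250}{39} = \frac{312289}{39}$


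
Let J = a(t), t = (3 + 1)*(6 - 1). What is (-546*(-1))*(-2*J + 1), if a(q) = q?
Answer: -21294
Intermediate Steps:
t = 20 (t = 4*5 = 20)
J = 20
(-546*(-1))*(-2*J + 1) = (-546*(-1))*(-2*20 + 1) = 546*(-40 + 1) = 546*(-39) = -21294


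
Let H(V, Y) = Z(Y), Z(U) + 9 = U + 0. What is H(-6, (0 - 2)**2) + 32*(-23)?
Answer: -741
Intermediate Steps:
Z(U) = -9 + U (Z(U) = -9 + (U + 0) = -9 + U)
H(V, Y) = -9 + Y
H(-6, (0 - 2)**2) + 32*(-23) = (-9 + (0 - 2)**2) + 32*(-23) = (-9 + (-2)**2) - 736 = (-9 + 4) - 736 = -5 - 736 = -741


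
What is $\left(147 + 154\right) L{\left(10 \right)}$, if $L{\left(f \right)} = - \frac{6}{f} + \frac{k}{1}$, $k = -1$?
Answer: $- \frac{2408}{5} \approx -481.6$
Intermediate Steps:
$L{\left(f \right)} = -1 - \frac{6}{f}$ ($L{\left(f \right)} = - \frac{6}{f} - 1^{-1} = - \frac{6}{f} - 1 = -1 - \frac{6}{f}$)
$\left(147 + 154\right) L{\left(10 \right)} = \left(147 + 154\right) \frac{-6 - 10}{10} = 301 \frac{-6 - 10}{10} = 301 \cdot \frac{1}{10} \left(-16\right) = 301 \left(- \frac{8}{5}\right) = - \frac{2408}{5}$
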